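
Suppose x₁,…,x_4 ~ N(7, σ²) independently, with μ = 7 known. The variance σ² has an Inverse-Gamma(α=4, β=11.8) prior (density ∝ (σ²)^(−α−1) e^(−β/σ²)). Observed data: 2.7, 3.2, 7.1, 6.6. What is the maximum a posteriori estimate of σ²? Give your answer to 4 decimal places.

σ̂²_MAP = 4.0500

Sum of squared deviations about the known mean: SS = (2.7−7)² + (3.2−7)² + (7.1−7)² + (6.6−7)² = 33.1.
The Normal likelihood contributes (σ²)^(−n/2) exp(−SS/(2σ²)), so the posterior is Inverse-Gamma(α + n/2, β + SS/2) = Inverse-Gamma(6, 28.35).
The mode of Inverse-Gamma(a, b) is b/(a+1) = 28.35/7 ≈ 4.0500.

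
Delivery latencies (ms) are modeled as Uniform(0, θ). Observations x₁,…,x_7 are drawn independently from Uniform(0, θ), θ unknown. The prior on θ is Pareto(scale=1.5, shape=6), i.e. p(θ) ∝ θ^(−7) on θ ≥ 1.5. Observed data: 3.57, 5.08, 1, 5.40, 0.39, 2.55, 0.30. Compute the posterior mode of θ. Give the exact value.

The Uniform(0, θ) likelihood is θ^(−n) for θ ≥ max(xᵢ), zero otherwise. Here max(xᵢ) = 5.40.
Posterior ∝ θ^(−7) · θ^(−7) = θ^(−14) on θ ≥ max(1.5, 5.40) = 5.40.
This density is strictly decreasing in θ, so the posterior mode lies at the lower boundary of the support.

θ̂_MAP = 5.40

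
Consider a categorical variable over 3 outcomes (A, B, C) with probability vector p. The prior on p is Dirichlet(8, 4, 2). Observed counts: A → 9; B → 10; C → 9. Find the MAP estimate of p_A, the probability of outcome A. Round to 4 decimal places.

The posterior is Dirichlet(αᵢ + nᵢ) = Dirichlet(17, 14, 11).
For a Dirichlet(a₁,…,a_K) with all aᵢ > 1, the mode has j-th component (aⱼ − 1)/(Σaᵢ − K).
Here Σaᵢ = 42 and K = 3, so p_A = (17 − 1)/(42 − 3) = 16/39 ≈ 0.4103.

MAP estimate of p_A = 0.4103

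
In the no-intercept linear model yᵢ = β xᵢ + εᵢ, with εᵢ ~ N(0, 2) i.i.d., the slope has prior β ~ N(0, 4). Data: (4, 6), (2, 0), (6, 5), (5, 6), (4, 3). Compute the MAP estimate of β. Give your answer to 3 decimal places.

β̂_MAP = 0.985

log p(β | y) = −Σ(yᵢ − βxᵢ)²/(2·2) − β²/(2·4) + const.
Setting the derivative to zero: Σxᵢ(yᵢ − βxᵢ)/2 − β/4 = 0, so β = Σxᵢyᵢ / (Σxᵢ² + σ²/τ²).
Σxᵢyᵢ = 4·6 + 2·0 + 6·5 + 5·6 + 4·3 = 96; Σxᵢ² = 97; σ²/τ² = 0.5.
β̂_MAP = 96 / (97 + 0.5) = 96/97.5 ≈ 0.985.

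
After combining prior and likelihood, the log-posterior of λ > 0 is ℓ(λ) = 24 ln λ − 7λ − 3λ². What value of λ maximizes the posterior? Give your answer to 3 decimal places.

λ̂_MAP = 1.500

ℓ'(λ) = 24/λ − 7 − 6λ. Setting this to zero and multiplying by λ: 6λ² + 7λ − 24 = 0.
λ = (−7 + √(7² + 4·6·24)) / (2·6) = (−7 + √625) / 12 = (−7 + 25)/12 = 3/2.
ℓ''(λ) = −24/λ² − 6 < 0, confirming a maximum.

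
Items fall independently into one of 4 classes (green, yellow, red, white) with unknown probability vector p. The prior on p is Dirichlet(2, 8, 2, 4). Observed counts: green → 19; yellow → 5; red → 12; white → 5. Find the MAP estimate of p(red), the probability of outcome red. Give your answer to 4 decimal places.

The posterior is Dirichlet(αᵢ + nᵢ) = Dirichlet(21, 13, 14, 9).
For a Dirichlet(a₁,…,a_K) with all aᵢ > 1, the mode has j-th component (aⱼ − 1)/(Σaᵢ − K).
Here Σaᵢ = 57 and K = 4, so p(red) = (14 − 1)/(57 − 4) = 13/53 ≈ 0.2453.

MAP estimate of p(red) = 0.2453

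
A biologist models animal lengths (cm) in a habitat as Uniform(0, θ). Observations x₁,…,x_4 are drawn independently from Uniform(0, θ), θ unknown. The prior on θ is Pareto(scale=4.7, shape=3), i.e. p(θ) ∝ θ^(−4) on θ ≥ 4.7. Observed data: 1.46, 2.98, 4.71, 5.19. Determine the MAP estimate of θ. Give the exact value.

The Uniform(0, θ) likelihood is θ^(−n) for θ ≥ max(xᵢ), zero otherwise. Here max(xᵢ) = 5.19.
Posterior ∝ θ^(−4) · θ^(−4) = θ^(−8) on θ ≥ max(4.7, 5.19) = 5.19.
This density is strictly decreasing in θ, so the posterior mode lies at the lower boundary of the support.

θ̂_MAP = 5.19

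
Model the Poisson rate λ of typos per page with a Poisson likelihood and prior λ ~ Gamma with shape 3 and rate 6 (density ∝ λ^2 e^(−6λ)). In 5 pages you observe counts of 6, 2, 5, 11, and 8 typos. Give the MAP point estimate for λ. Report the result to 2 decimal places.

Σxᵢ = 6+2+5+11+8 = 32, with n = 5.
Posterior ∝ λ^2e^(−6λ) · λ^32e^(−5λ) = λ^34e^(−11λ), i.e. Gamma(shape=35, rate=11).
The mode of a Gamma(a, b) with a ≥ 1 (shape–rate) is (a−1)/b = 34/11 ≈ 3.09.

λ̂_MAP = 3.09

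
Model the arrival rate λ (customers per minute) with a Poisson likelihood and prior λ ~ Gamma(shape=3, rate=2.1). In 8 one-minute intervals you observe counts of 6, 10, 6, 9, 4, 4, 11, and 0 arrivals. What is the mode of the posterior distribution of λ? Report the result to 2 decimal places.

λ̂_MAP = 5.15

Σxᵢ = 6+10+6+9+4+4+11+0 = 50, with n = 8.
Posterior ∝ λ^2e^(−2.1λ) · λ^50e^(−8λ) = λ^52e^(−10.1λ), i.e. Gamma(shape=53, rate=10.1).
The mode of a Gamma(a, b) with a ≥ 1 (shape–rate) is (a−1)/b = 52/10.1 ≈ 5.15.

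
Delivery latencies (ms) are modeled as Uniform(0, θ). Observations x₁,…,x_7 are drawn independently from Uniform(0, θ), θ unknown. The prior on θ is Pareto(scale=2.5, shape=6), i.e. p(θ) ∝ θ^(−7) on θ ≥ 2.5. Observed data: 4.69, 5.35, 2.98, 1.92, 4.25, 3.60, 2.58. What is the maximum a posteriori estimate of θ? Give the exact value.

θ̂_MAP = 5.35

The Uniform(0, θ) likelihood is θ^(−n) for θ ≥ max(xᵢ), zero otherwise. Here max(xᵢ) = 5.35.
Posterior ∝ θ^(−7) · θ^(−7) = θ^(−14) on θ ≥ max(2.5, 5.35) = 5.35.
This density is strictly decreasing in θ, so the posterior mode lies at the lower boundary of the support.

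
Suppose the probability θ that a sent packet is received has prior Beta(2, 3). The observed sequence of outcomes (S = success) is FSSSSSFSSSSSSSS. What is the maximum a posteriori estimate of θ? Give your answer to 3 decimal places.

θ̂_MAP = 0.778

Prior: Beta(2, 3).
Data: 13 successes in 15 trials (from the sequence). The binomial likelihood contributes θ^13(1−θ)^2, so the posterior is Beta(2+13, 3+2) = Beta(15, 5).
For Beta(a, b) with a, b > 1 the mode is (a−1)/(a+b−2) = 14/18 ≈ 0.778.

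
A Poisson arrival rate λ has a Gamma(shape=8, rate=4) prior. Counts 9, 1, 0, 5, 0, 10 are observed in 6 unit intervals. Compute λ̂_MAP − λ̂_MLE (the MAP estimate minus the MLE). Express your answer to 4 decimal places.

Σxᵢ = 25. Posterior is Gamma(33, 10); MAP = (33−1)/10 = 32/10 ≈ 3.20000.
MLE = x̄ = 25/6 ≈ 4.16667.
Difference = 32/10 − 25/6 = -29/30 ≈ -0.9667.

MAP − MLE = -0.9667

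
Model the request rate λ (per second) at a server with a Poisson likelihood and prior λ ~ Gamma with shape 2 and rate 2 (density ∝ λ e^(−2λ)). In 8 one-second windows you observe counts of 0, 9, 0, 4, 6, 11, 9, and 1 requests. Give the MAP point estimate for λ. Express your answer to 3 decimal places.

λ̂_MAP = 4.100

Σxᵢ = 0+9+0+4+6+11+9+1 = 40, with n = 8.
Posterior ∝ λe^(−2λ) · λ^40e^(−8λ) = λ^41e^(−10λ), i.e. Gamma(shape=42, rate=10).
The mode of a Gamma(a, b) with a ≥ 1 (shape–rate) is (a−1)/b = 41/10 ≈ 4.100.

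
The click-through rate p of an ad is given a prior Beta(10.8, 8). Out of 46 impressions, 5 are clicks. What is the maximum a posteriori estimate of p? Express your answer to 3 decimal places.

p̂_MAP = 0.236

Prior: Beta(10.8, 8).
Data: 5 successes in 46 trials. The binomial likelihood contributes p^5(1−p)^41, so the posterior is Beta(10.8+5, 8+41) = Beta(15.8, 49).
For Beta(a, b) with a, b > 1 the mode is (a−1)/(a+b−2) = 14.8/62.8 ≈ 0.236.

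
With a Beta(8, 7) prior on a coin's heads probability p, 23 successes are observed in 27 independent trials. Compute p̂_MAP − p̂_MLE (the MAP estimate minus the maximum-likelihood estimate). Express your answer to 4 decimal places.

MAP − MLE = -0.1019

Posterior is Beta(31, 11); MAP = (31−1)/(42−2) = 30/40 ≈ 0.75000.
MLE ignores the prior: p̂_MLE = k/n = 23/27 ≈ 0.85185.
Difference = 30/40 − 23/27 = -11/108 ≈ -0.1019.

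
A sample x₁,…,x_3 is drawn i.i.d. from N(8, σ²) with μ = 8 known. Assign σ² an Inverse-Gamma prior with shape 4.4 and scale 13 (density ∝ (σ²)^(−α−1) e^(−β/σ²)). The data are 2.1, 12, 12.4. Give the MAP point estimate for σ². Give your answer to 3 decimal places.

Sum of squared deviations about the known mean: SS = (2.1−8)² + (12−8)² + (12.4−8)² = 70.17.
The Normal likelihood contributes (σ²)^(−n/2) exp(−SS/(2σ²)), so the posterior is Inverse-Gamma(α + n/2, β + SS/2) = Inverse-Gamma(5.9, 48.085).
The mode of Inverse-Gamma(a, b) is b/(a+1) = 48.085/6.9 ≈ 6.969.

σ̂²_MAP = 6.969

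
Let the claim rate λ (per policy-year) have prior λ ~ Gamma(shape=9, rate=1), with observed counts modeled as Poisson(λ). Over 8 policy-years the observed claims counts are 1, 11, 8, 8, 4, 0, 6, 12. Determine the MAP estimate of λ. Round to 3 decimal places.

λ̂_MAP = 6.444

Σxᵢ = 1+11+8+8+4+0+6+12 = 50, with n = 8.
Posterior ∝ λ^8e^(−1λ) · λ^50e^(−8λ) = λ^58e^(−9λ), i.e. Gamma(shape=59, rate=9).
The mode of a Gamma(a, b) with a ≥ 1 (shape–rate) is (a−1)/b = 58/9 ≈ 6.444.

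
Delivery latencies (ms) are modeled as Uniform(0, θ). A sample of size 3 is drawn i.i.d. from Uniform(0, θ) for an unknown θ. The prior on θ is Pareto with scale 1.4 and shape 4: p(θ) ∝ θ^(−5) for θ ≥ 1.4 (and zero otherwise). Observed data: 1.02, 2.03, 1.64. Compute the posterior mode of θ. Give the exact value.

θ̂_MAP = 2.03

The Uniform(0, θ) likelihood is θ^(−n) for θ ≥ max(xᵢ), zero otherwise. Here max(xᵢ) = 2.03.
Posterior ∝ θ^(−5) · θ^(−3) = θ^(−8) on θ ≥ max(1.4, 2.03) = 2.03.
This density is strictly decreasing in θ, so the posterior mode lies at the lower boundary of the support.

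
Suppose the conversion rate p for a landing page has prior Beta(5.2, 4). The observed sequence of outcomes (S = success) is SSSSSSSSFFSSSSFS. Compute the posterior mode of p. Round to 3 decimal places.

p̂_MAP = 0.741

Prior: Beta(5.2, 4).
Data: 13 successes in 16 trials (from the sequence). The binomial likelihood contributes p^13(1−p)^3, so the posterior is Beta(5.2+13, 4+3) = Beta(18.2, 7).
For Beta(a, b) with a, b > 1 the mode is (a−1)/(a+b−2) = 17.2/23.2 ≈ 0.741.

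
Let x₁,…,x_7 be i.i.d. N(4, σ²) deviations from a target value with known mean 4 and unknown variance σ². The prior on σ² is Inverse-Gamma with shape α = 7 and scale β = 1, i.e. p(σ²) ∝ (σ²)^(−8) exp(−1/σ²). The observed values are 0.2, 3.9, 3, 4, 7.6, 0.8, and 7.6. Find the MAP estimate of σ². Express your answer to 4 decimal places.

σ̂²_MAP = 2.3309

Sum of squared deviations about the known mean: SS = (0.2−4)² + (3.9−4)² + (3−4)² + (4−4)² + (7.6−4)² + (0.8−4)² + (7.6−4)² = 51.61.
The Normal likelihood contributes (σ²)^(−n/2) exp(−SS/(2σ²)), so the posterior is Inverse-Gamma(α + n/2, β + SS/2) = Inverse-Gamma(10.5, 26.805).
The mode of Inverse-Gamma(a, b) is b/(a+1) = 26.805/11.5 ≈ 2.3309.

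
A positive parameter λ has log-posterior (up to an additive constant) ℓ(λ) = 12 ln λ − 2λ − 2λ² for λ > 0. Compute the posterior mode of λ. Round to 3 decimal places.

ℓ'(λ) = 12/λ − 2 − 4λ. Setting this to zero and multiplying by λ: 4λ² + 2λ − 12 = 0.
λ = (−2 + √(2² + 4·4·12)) / (2·4) = (−2 + √196) / 8 = (−2 + 14)/8 = 3/2.
ℓ''(λ) = −12/λ² − 4 < 0, confirming a maximum.

λ̂_MAP = 1.500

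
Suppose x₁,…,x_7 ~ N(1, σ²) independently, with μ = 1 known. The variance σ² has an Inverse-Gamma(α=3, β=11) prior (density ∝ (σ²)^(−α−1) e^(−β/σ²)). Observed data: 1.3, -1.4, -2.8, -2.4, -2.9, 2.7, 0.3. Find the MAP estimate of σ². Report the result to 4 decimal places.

σ̂²_MAP = 4.8293

Sum of squared deviations about the known mean: SS = (1.3−1)² + (-1.4−1)² + (-2.8−1)² + (-2.4−1)² + (-2.9−1)² + (2.7−1)² + (0.3−1)² = 50.44.
The Normal likelihood contributes (σ²)^(−n/2) exp(−SS/(2σ²)), so the posterior is Inverse-Gamma(α + n/2, β + SS/2) = Inverse-Gamma(6.5, 36.22).
The mode of Inverse-Gamma(a, b) is b/(a+1) = 36.22/7.5 ≈ 4.8293.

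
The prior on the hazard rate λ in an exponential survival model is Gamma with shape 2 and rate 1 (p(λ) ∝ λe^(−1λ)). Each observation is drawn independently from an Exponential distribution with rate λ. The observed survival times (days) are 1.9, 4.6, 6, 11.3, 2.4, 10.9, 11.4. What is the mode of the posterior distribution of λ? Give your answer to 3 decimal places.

λ̂_MAP = 0.162

The Exponential(rate=λ) likelihood is ∝ λ^n e^(−λΣtᵢ). Here n = 7 and Σtᵢ = 1.9 + 4.6 + 6 + 11.3 + 2.4 + 10.9 + 11.4 = 48.5.
Posterior ∝ λe^(−1λ) · λ^7e^(−48.5λ) = λ^8e^(−49.5λ), i.e. Gamma(9, 49.5).
Mode = (a−1)/b = 8/49.5 ≈ 0.162.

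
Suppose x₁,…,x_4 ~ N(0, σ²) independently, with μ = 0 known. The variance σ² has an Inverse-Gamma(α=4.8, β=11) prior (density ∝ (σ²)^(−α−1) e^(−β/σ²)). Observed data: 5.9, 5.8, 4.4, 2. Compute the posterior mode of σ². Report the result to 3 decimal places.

Sum of squared deviations about the known mean: SS = (5.9−0)² + (5.8−0)² + (4.4−0)² + (2−0)² = 91.81.
The Normal likelihood contributes (σ²)^(−n/2) exp(−SS/(2σ²)), so the posterior is Inverse-Gamma(α + n/2, β + SS/2) = Inverse-Gamma(6.8, 56.905).
The mode of Inverse-Gamma(a, b) is b/(a+1) = 56.905/7.8 ≈ 7.296.

σ̂²_MAP = 7.296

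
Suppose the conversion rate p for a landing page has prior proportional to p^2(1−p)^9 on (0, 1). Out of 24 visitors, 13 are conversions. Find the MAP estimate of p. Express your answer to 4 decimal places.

The prior density ∝ p^2(1−p)^9 is the kernel of Beta(3, 10).
Data: 13 successes in 24 trials. The binomial likelihood contributes p^13(1−p)^11, so the posterior is Beta(3+13, 10+11) = Beta(16, 21).
For Beta(a, b) with a, b > 1 the mode is (a−1)/(a+b−2) = 15/35 ≈ 0.4286.

p̂_MAP = 0.4286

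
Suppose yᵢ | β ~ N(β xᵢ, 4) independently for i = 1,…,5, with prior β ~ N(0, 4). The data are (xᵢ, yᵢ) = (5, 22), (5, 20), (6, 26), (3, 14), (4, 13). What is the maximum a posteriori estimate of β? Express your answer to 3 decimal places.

log p(β | y) = −Σ(yᵢ − βxᵢ)²/(2·4) − β²/(2·4) + const.
Setting the derivative to zero: Σxᵢ(yᵢ − βxᵢ)/4 − β/4 = 0, so β = Σxᵢyᵢ / (Σxᵢ² + σ²/τ²).
Σxᵢyᵢ = 5·22 + 5·20 + 6·26 + 3·14 + 4·13 = 460; Σxᵢ² = 111; σ²/τ² = 1.
β̂_MAP = 460 / (111 + 1) = 460/112 ≈ 4.107.

β̂_MAP = 4.107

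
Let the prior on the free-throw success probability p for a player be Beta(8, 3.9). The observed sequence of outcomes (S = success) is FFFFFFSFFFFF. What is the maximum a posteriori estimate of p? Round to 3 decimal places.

p̂_MAP = 0.365

Prior: Beta(8, 3.9).
Data: 1 success in 12 trials (from the sequence). The binomial likelihood contributes p(1−p)^11, so the posterior is Beta(8+1, 3.9+11) = Beta(9, 14.9).
For Beta(a, b) with a, b > 1 the mode is (a−1)/(a+b−2) = 8/21.9 ≈ 0.365.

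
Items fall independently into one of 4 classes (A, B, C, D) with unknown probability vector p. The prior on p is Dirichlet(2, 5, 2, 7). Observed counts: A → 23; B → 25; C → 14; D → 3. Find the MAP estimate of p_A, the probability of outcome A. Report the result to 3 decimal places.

The posterior is Dirichlet(αᵢ + nᵢ) = Dirichlet(25, 30, 16, 10).
For a Dirichlet(a₁,…,a_K) with all aᵢ > 1, the mode has j-th component (aⱼ − 1)/(Σaᵢ − K).
Here Σaᵢ = 81 and K = 4, so p_A = (25 − 1)/(81 − 4) = 24/77 ≈ 0.312.

MAP estimate of p_A = 0.312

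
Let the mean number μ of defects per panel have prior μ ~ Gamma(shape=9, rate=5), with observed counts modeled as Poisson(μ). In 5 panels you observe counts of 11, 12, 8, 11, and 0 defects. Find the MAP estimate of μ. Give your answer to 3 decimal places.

μ̂_MAP = 5.000

Σxᵢ = 11+12+8+11+0 = 42, with n = 5.
Posterior ∝ μ^8e^(−5μ) · μ^42e^(−5μ) = μ^50e^(−10μ), i.e. Gamma(shape=51, rate=10).
The mode of a Gamma(a, b) with a ≥ 1 (shape–rate) is (a−1)/b = 50/10 ≈ 5.000.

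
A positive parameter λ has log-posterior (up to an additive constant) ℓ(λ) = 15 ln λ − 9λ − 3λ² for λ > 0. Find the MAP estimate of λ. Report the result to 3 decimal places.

λ̂_MAP = 1.000

ℓ'(λ) = 15/λ − 9 − 6λ. Setting this to zero and multiplying by λ: 6λ² + 9λ − 15 = 0.
λ = (−9 + √(9² + 4·6·15)) / (2·6) = (−9 + √441) / 12 = (−9 + 21)/12 = 1.
ℓ''(λ) = −15/λ² − 6 < 0, confirming a maximum.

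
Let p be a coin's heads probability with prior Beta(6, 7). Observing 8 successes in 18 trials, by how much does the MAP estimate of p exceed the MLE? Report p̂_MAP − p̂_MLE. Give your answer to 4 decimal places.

MAP − MLE = 0.0038

Posterior is Beta(14, 17); MAP = (14−1)/(31−2) = 13/29 ≈ 0.44828.
MLE ignores the prior: p̂_MLE = k/n = 8/18 ≈ 0.44444.
Difference = 13/29 − 8/18 = 1/261 ≈ 0.0038.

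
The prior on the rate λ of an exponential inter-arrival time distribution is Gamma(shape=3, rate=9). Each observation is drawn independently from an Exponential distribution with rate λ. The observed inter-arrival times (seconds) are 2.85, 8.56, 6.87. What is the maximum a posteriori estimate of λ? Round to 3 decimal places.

The Exponential(rate=λ) likelihood is ∝ λ^n e^(−λΣtᵢ). Here n = 3 and Σtᵢ = 2.85 + 8.56 + 6.87 = 18.28.
Posterior ∝ λ^2e^(−9λ) · λ^3e^(−18.28λ) = λ^5e^(−27.28λ), i.e. Gamma(6, 27.28).
Mode = (a−1)/b = 5/27.28 ≈ 0.183.

λ̂_MAP = 0.183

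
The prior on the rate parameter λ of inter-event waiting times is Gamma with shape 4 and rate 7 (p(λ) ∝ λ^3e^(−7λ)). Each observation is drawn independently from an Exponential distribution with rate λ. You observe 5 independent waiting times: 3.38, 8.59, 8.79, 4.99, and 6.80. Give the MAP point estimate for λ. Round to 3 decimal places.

The Exponential(rate=λ) likelihood is ∝ λ^n e^(−λΣtᵢ). Here n = 5 and Σtᵢ = 3.38 + 8.59 + 8.79 + 4.99 + 6.80 = 32.55.
Posterior ∝ λ^3e^(−7λ) · λ^5e^(−32.55λ) = λ^8e^(−39.55λ), i.e. Gamma(9, 39.55).
Mode = (a−1)/b = 8/39.55 ≈ 0.202.

λ̂_MAP = 0.202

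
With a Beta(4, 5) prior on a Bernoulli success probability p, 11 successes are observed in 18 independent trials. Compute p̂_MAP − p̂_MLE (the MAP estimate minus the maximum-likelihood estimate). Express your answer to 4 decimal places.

MAP − MLE = -0.0511

Posterior is Beta(15, 12); MAP = (15−1)/(27−2) = 14/25 ≈ 0.56000.
MLE ignores the prior: p̂_MLE = k/n = 11/18 ≈ 0.61111.
Difference = 14/25 − 11/18 = -23/450 ≈ -0.0511.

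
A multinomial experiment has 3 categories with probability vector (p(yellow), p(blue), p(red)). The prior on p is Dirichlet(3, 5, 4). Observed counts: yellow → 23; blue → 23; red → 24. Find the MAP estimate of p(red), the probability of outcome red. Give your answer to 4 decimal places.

MAP estimate of p(red) = 0.3418

The posterior is Dirichlet(αᵢ + nᵢ) = Dirichlet(26, 28, 28).
For a Dirichlet(a₁,…,a_K) with all aᵢ > 1, the mode has j-th component (aⱼ − 1)/(Σaᵢ − K).
Here Σaᵢ = 82 and K = 3, so p(red) = (28 − 1)/(82 − 3) = 27/79 ≈ 0.3418.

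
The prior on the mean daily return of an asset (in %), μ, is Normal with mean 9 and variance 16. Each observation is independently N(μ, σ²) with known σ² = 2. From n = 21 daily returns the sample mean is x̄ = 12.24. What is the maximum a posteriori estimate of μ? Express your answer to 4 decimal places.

μ̂_MAP = 12.2208

n = 21, x̄ = 12.24.
For a Normal prior and Normal likelihood with known variance, the posterior is Normal; its mode equals its mean, the precision-weighted average.
Prior precision 1/σ₀² = 1/16 = 0.0625; data precision n/σ² = 21/2 = 10.5.
μ̂ = (0.0625·9 + 10.5·12.24) / (0.0625 + 10.5) = 129.0825/10.5625 = 51633/4225 ≈ 12.2208.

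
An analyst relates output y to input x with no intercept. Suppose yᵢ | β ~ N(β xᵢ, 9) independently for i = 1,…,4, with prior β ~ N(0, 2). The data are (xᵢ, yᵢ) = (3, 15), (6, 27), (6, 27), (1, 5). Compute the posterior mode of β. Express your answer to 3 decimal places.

log p(β | y) = −Σ(yᵢ − βxᵢ)²/(2·9) − β²/(2·2) + const.
Setting the derivative to zero: Σxᵢ(yᵢ − βxᵢ)/9 − β/2 = 0, so β = Σxᵢyᵢ / (Σxᵢ² + σ²/τ²).
Σxᵢyᵢ = 3·15 + 6·27 + 6·27 + 1·5 = 374; Σxᵢ² = 82; σ²/τ² = 4.5.
β̂_MAP = 374 / (82 + 4.5) = 374/86.5 ≈ 4.324.

β̂_MAP = 4.324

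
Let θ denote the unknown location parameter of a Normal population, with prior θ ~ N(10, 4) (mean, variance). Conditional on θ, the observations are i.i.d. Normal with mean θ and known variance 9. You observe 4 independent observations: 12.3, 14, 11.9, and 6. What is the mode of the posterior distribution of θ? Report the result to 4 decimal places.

θ̂_MAP = 10.6720

n = 4; x̄ = (12.3 + 14 + 11.9 + 6)/4 = 44.2/4 = 11.05.
For a Normal prior and Normal likelihood with known variance, the posterior is Normal; its mode equals its mean, the precision-weighted average.
Prior precision 1/σ₀² = 1/4 = 0.25; data precision n/σ² = 4/9.
θ̂ = (0.25·10 + (4/9)·11.05) / (0.25 + 4/9) = (667/90)/(25/36) = 10.6720.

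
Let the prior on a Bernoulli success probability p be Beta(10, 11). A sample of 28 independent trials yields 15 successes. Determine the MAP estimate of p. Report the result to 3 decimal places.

Prior: Beta(10, 11).
Data: 15 successes in 28 trials. The binomial likelihood contributes p^15(1−p)^13, so the posterior is Beta(10+15, 11+13) = Beta(25, 24).
For Beta(a, b) with a, b > 1 the mode is (a−1)/(a+b−2) = 24/47 ≈ 0.511.

p̂_MAP = 0.511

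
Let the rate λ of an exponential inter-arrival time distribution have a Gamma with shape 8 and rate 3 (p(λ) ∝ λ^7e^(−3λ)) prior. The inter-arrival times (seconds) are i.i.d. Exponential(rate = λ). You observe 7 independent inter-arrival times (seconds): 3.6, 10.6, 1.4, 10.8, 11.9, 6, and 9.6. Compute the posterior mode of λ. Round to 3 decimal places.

The Exponential(rate=λ) likelihood is ∝ λ^n e^(−λΣtᵢ). Here n = 7 and Σtᵢ = 3.6 + 10.6 + 1.4 + 10.8 + 11.9 + 6 + 9.6 = 53.9.
Posterior ∝ λ^7e^(−3λ) · λ^7e^(−53.9λ) = λ^14e^(−56.9λ), i.e. Gamma(15, 56.9).
Mode = (a−1)/b = 14/56.9 ≈ 0.246.

λ̂_MAP = 0.246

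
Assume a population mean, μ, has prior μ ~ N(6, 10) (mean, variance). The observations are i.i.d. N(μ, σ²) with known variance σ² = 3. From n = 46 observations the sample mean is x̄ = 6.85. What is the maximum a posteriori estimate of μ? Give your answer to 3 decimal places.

n = 46, x̄ = 6.85.
For a Normal prior and Normal likelihood with known variance, the posterior is Normal; its mode equals its mean, the precision-weighted average.
Prior precision 1/σ₀² = 1/10 = 0.1; data precision n/σ² = 46/3.
μ̂ = (0.1·6 + (46/3)·6.85) / (0.1 + 46/3) = (3169/30)/(463/30) = 3169/463 ≈ 6.844.

μ̂_MAP = 6.844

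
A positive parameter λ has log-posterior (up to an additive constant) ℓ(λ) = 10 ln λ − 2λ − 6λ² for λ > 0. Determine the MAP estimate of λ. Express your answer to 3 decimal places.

ℓ'(λ) = 10/λ − 2 − 12λ. Setting this to zero and multiplying by λ: 12λ² + 2λ − 10 = 0.
λ = (−2 + √(2² + 4·12·10)) / (2·12) = (−2 + √484) / 24 = (−2 + 22)/24 = 5/6.
ℓ''(λ) = −10/λ² − 12 < 0, confirming a maximum.

λ̂_MAP = 0.833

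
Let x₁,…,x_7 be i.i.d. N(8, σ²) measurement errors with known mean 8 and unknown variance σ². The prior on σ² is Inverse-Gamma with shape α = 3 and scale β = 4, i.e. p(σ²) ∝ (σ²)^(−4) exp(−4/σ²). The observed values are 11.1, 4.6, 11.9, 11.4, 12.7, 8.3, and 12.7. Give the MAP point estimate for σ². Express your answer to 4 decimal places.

σ̂²_MAP = 6.6807

Sum of squared deviations about the known mean: SS = (11.1−8)² + (4.6−8)² + (11.9−8)² + (11.4−8)² + (12.7−8)² + (8.3−8)² + (12.7−8)² = 92.21.
The Normal likelihood contributes (σ²)^(−n/2) exp(−SS/(2σ²)), so the posterior is Inverse-Gamma(α + n/2, β + SS/2) = Inverse-Gamma(6.5, 50.105).
The mode of Inverse-Gamma(a, b) is b/(a+1) = 50.105/7.5 ≈ 6.6807.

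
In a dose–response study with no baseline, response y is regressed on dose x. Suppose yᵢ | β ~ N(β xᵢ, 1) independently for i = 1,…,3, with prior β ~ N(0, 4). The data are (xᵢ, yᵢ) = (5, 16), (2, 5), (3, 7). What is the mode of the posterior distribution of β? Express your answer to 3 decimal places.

β̂_MAP = 2.902

log p(β | y) = −Σ(yᵢ − βxᵢ)²/(2·1) − β²/(2·4) + const.
Setting the derivative to zero: Σxᵢ(yᵢ − βxᵢ)/1 − β/4 = 0, so β = Σxᵢyᵢ / (Σxᵢ² + σ²/τ²).
Σxᵢyᵢ = 5·16 + 2·5 + 3·7 = 111; Σxᵢ² = 38; σ²/τ² = 0.25.
β̂_MAP = 111 / (38 + 0.25) = 111/38.25 ≈ 2.902.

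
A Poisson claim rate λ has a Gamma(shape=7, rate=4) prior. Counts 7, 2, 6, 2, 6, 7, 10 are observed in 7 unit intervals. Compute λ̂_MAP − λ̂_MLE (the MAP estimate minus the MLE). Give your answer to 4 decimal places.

MAP − MLE = -1.5325

Σxᵢ = 40. Posterior is Gamma(47, 11); MAP = (47−1)/11 = 46/11 ≈ 4.18182.
MLE = x̄ = 40/7 ≈ 5.71429.
Difference = 46/11 − 40/7 = -118/77 ≈ -1.5325.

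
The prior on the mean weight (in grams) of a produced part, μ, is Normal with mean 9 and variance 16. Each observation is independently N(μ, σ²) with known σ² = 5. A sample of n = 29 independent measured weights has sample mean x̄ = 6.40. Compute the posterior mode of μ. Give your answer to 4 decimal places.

n = 29, x̄ = 6.40.
For a Normal prior and Normal likelihood with known variance, the posterior is Normal; its mode equals its mean, the precision-weighted average.
Prior precision 1/σ₀² = 1/16 = 0.0625; data precision n/σ² = 29/5 = 5.8.
μ̂ = (0.0625·9 + 5.8·6.4) / (0.0625 + 5.8) = 37.6825/5.8625 = 15073/2345 ≈ 6.4277.

μ̂_MAP = 6.4277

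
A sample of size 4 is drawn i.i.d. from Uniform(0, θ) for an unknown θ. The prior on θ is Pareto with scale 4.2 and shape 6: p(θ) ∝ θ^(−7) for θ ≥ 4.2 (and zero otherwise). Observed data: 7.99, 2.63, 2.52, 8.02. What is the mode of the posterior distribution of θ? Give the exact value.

θ̂_MAP = 8.02

The Uniform(0, θ) likelihood is θ^(−n) for θ ≥ max(xᵢ), zero otherwise. Here max(xᵢ) = 8.02.
Posterior ∝ θ^(−7) · θ^(−4) = θ^(−11) on θ ≥ max(4.2, 8.02) = 8.02.
This density is strictly decreasing in θ, so the posterior mode lies at the lower boundary of the support.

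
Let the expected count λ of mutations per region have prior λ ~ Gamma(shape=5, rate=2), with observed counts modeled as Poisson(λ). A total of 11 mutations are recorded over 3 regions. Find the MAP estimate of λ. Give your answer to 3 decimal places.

Σxᵢ = 11, n = 3.
Posterior ∝ λ^4e^(−2λ) · λ^11e^(−3λ) = λ^15e^(−5λ), i.e. Gamma(shape=16, rate=5).
The mode of a Gamma(a, b) with a ≥ 1 (shape–rate) is (a−1)/b = 15/5 ≈ 3.000.

λ̂_MAP = 3.000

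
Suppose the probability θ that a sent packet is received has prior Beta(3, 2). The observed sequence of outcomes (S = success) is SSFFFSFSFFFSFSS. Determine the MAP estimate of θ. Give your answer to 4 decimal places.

Prior: Beta(3, 2).
Data: 7 successes in 15 trials (from the sequence). The binomial likelihood contributes θ^7(1−θ)^8, so the posterior is Beta(3+7, 2+8) = Beta(10, 10).
For Beta(a, b) with a, b > 1 the mode is (a−1)/(a+b−2) = 9/18 ≈ 0.5000.

θ̂_MAP = 0.5000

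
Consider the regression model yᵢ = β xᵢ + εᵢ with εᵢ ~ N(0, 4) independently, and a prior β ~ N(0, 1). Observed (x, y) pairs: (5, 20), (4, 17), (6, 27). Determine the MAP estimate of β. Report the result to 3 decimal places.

log p(β | y) = −Σ(yᵢ − βxᵢ)²/(2·4) − β²/(2·1) + const.
Setting the derivative to zero: Σxᵢ(yᵢ − βxᵢ)/4 − β/1 = 0, so β = Σxᵢyᵢ / (Σxᵢ² + σ²/τ²).
Σxᵢyᵢ = 5·20 + 4·17 + 6·27 = 330; Σxᵢ² = 77; σ²/τ² = 4.
β̂_MAP = 330 / (77 + 4) = 330/81 ≈ 4.074.

β̂_MAP = 4.074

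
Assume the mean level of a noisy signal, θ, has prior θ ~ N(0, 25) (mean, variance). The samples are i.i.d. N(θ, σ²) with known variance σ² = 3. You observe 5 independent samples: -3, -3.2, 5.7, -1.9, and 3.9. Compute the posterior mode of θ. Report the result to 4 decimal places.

θ̂_MAP = 0.2930

n = 5; x̄ = ((-3) + (-3.2) + 5.7 + (-1.9) + 3.9)/5 = 1.5/5 = 0.3.
For a Normal prior and Normal likelihood with known variance, the posterior is Normal; its mode equals its mean, the precision-weighted average.
Prior precision 1/σ₀² = 1/25 = 0.04; data precision n/σ² = 5/3.
θ̂ = (0.04·0 + (5/3)·0.3) / (0.04 + 5/3) = 0.5/(128/75) = 0.29296875 ≈ 0.2930.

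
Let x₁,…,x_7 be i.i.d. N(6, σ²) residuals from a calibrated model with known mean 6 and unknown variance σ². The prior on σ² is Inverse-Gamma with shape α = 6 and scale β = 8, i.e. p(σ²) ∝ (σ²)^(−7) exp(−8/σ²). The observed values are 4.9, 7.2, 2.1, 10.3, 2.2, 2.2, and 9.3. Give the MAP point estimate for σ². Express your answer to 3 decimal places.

Sum of squared deviations about the known mean: SS = (4.9−6)² + (7.2−6)² + (2.1−6)² + (10.3−6)² + (2.2−6)² + (2.2−6)² + (9.3−6)² = 76.12.
The Normal likelihood contributes (σ²)^(−n/2) exp(−SS/(2σ²)), so the posterior is Inverse-Gamma(α + n/2, β + SS/2) = Inverse-Gamma(9.5, 46.06).
The mode of Inverse-Gamma(a, b) is b/(a+1) = 46.06/10.5 ≈ 4.387.

σ̂²_MAP = 4.387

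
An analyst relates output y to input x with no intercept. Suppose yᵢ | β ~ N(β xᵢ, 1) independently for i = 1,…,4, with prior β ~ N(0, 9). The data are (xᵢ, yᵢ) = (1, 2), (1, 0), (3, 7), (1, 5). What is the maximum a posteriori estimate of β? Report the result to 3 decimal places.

log p(β | y) = −Σ(yᵢ − βxᵢ)²/(2·1) − β²/(2·9) + const.
Setting the derivative to zero: Σxᵢ(yᵢ − βxᵢ)/1 − β/9 = 0, so β = Σxᵢyᵢ / (Σxᵢ² + σ²/τ²).
Σxᵢyᵢ = 1·2 + 1·0 + 3·7 + 1·5 = 28; Σxᵢ² = 12; σ²/τ² = 1/9.
β̂_MAP = 28 / (12 + 1/9) = 28/(109/9) = 252/109 ≈ 2.312.

β̂_MAP = 2.312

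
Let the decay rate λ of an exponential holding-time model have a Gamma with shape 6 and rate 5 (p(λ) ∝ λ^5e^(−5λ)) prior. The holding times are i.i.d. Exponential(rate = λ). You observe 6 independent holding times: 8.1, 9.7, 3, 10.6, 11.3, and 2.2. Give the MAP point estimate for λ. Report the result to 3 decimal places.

The Exponential(rate=λ) likelihood is ∝ λ^n e^(−λΣtᵢ). Here n = 6 and Σtᵢ = 8.1 + 9.7 + 3 + 10.6 + 11.3 + 2.2 = 44.9.
Posterior ∝ λ^5e^(−5λ) · λ^6e^(−44.9λ) = λ^11e^(−49.9λ), i.e. Gamma(12, 49.9).
Mode = (a−1)/b = 11/49.9 ≈ 0.220.

λ̂_MAP = 0.220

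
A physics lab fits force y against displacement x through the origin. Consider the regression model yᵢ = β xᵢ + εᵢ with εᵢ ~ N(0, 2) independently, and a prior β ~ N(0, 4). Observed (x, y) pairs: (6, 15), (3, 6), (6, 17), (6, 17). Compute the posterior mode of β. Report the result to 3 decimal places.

log p(β | y) = −Σ(yᵢ − βxᵢ)²/(2·2) − β²/(2·4) + const.
Setting the derivative to zero: Σxᵢ(yᵢ − βxᵢ)/2 − β/4 = 0, so β = Σxᵢyᵢ / (Σxᵢ² + σ²/τ²).
Σxᵢyᵢ = 6·15 + 3·6 + 6·17 + 6·17 = 312; Σxᵢ² = 117; σ²/τ² = 0.5.
β̂_MAP = 312 / (117 + 0.5) = 312/117.5 ≈ 2.655.

β̂_MAP = 2.655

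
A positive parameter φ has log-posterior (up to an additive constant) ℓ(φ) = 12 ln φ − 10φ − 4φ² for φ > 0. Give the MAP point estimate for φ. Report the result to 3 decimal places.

φ̂_MAP = 0.750

ℓ'(φ) = 12/φ − 10 − 8φ. Setting this to zero and multiplying by φ: 8φ² + 10φ − 12 = 0.
φ = (−10 + √(10² + 4·8·12)) / (2·8) = (−10 + √484) / 16 = (−10 + 22)/16 = 3/4.
ℓ''(φ) = −12/φ² − 8 < 0, confirming a maximum.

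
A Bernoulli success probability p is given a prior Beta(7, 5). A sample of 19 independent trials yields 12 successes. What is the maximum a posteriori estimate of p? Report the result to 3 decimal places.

Prior: Beta(7, 5).
Data: 12 successes in 19 trials. The binomial likelihood contributes p^12(1−p)^7, so the posterior is Beta(7+12, 5+7) = Beta(19, 12).
For Beta(a, b) with a, b > 1 the mode is (a−1)/(a+b−2) = 18/29 ≈ 0.621.

p̂_MAP = 0.621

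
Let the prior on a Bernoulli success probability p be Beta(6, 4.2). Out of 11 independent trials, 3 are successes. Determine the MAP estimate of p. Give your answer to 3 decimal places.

p̂_MAP = 0.417

Prior: Beta(6, 4.2).
Data: 3 successes in 11 trials. The binomial likelihood contributes p^3(1−p)^8, so the posterior is Beta(6+3, 4.2+8) = Beta(9, 12.2).
For Beta(a, b) with a, b > 1 the mode is (a−1)/(a+b−2) = 8/19.2 ≈ 0.417.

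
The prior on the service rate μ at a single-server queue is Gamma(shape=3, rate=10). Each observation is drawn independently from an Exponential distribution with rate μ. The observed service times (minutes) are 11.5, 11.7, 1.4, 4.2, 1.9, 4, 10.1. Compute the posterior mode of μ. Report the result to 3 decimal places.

The Exponential(rate=μ) likelihood is ∝ μ^n e^(−μΣtᵢ). Here n = 7 and Σtᵢ = 11.5 + 11.7 + 1.4 + 4.2 + 1.9 + 4 + 10.1 = 44.8.
Posterior ∝ μ^2e^(−10μ) · μ^7e^(−44.8μ) = μ^9e^(−54.8μ), i.e. Gamma(10, 54.8).
Mode = (a−1)/b = 9/54.8 ≈ 0.164.

μ̂_MAP = 0.164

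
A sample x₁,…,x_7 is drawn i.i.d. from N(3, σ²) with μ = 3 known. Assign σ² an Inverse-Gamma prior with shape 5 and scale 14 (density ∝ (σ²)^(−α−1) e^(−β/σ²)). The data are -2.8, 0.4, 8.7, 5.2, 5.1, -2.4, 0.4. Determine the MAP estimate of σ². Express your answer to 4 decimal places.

σ̂²_MAP = 7.6874

Sum of squared deviations about the known mean: SS = (-2.8−3)² + (0.4−3)² + (8.7−3)² + (5.2−3)² + (5.1−3)² + (-2.4−3)² + (0.4−3)² = 118.06.
The Normal likelihood contributes (σ²)^(−n/2) exp(−SS/(2σ²)), so the posterior is Inverse-Gamma(α + n/2, β + SS/2) = Inverse-Gamma(8.5, 73.03).
The mode of Inverse-Gamma(a, b) is b/(a+1) = 73.03/9.5 ≈ 7.6874.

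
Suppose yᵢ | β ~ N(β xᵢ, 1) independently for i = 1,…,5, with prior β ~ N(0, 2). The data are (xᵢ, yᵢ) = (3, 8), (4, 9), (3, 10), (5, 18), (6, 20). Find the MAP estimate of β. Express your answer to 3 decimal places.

β̂_MAP = 3.141

log p(β | y) = −Σ(yᵢ − βxᵢ)²/(2·1) − β²/(2·2) + const.
Setting the derivative to zero: Σxᵢ(yᵢ − βxᵢ)/1 − β/2 = 0, so β = Σxᵢyᵢ / (Σxᵢ² + σ²/τ²).
Σxᵢyᵢ = 3·8 + 4·9 + 3·10 + 5·18 + 6·20 = 300; Σxᵢ² = 95; σ²/τ² = 0.5.
β̂_MAP = 300 / (95 + 0.5) = 300/95.5 ≈ 3.141.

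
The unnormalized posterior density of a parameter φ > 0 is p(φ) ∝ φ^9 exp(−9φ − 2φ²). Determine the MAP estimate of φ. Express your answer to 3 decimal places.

ℓ'(φ) = 9/φ − 9 − 4φ. Setting this to zero and multiplying by φ: 4φ² + 9φ − 9 = 0.
φ = (−9 + √(9² + 4·4·9)) / (2·4) = (−9 + √225) / 8 = (−9 + 15)/8 = 3/4.
ℓ''(φ) = −9/φ² − 4 < 0, confirming a maximum.

φ̂_MAP = 0.750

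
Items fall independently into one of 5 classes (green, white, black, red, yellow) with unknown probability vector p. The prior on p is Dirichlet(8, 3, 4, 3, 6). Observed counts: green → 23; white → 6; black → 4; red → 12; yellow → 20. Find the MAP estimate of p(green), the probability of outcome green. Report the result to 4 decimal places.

The posterior is Dirichlet(αᵢ + nᵢ) = Dirichlet(31, 9, 8, 15, 26).
For a Dirichlet(a₁,…,a_K) with all aᵢ > 1, the mode has j-th component (aⱼ − 1)/(Σaᵢ − K).
Here Σaᵢ = 89 and K = 5, so p(green) = (31 − 1)/(89 − 5) = 30/84 ≈ 0.3571.

MAP estimate of p(green) = 0.3571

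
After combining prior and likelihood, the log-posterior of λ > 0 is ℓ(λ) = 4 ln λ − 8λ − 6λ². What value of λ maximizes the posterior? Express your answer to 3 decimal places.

λ̂_MAP = 0.333

ℓ'(λ) = 4/λ − 8 − 12λ. Setting this to zero and multiplying by λ: 12λ² + 8λ − 4 = 0.
λ = (−8 + √(8² + 4·12·4)) / (2·12) = (−8 + √256) / 24 = (−8 + 16)/24 = 1/3.
ℓ''(λ) = −4/λ² − 12 < 0, confirming a maximum.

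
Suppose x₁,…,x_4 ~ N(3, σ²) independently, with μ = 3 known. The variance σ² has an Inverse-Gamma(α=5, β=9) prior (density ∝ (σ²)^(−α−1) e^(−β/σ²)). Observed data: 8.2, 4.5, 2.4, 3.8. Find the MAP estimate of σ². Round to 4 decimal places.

σ̂²_MAP = 3.0181

Sum of squared deviations about the known mean: SS = (8.2−3)² + (4.5−3)² + (2.4−3)² + (3.8−3)² = 30.29.
The Normal likelihood contributes (σ²)^(−n/2) exp(−SS/(2σ²)), so the posterior is Inverse-Gamma(α + n/2, β + SS/2) = Inverse-Gamma(7, 24.145).
The mode of Inverse-Gamma(a, b) is b/(a+1) = 24.145/8 ≈ 3.0181.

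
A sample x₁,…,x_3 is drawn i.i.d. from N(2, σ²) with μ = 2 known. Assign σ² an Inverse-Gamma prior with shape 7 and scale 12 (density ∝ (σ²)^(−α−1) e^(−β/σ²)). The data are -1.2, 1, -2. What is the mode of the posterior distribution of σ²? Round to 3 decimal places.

Sum of squared deviations about the known mean: SS = (-1.2−2)² + (1−2)² + (-2−2)² = 27.24.
The Normal likelihood contributes (σ²)^(−n/2) exp(−SS/(2σ²)), so the posterior is Inverse-Gamma(α + n/2, β + SS/2) = Inverse-Gamma(8.5, 25.62).
The mode of Inverse-Gamma(a, b) is b/(a+1) = 25.62/9.5 ≈ 2.697.

σ̂²_MAP = 2.697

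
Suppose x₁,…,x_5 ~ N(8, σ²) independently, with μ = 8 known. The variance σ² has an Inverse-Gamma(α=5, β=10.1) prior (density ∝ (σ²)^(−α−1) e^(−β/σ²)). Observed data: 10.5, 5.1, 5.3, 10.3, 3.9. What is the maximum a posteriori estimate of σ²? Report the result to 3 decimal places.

σ̂²_MAP = 3.779

Sum of squared deviations about the known mean: SS = (10.5−8)² + (5.1−8)² + (5.3−8)² + (10.3−8)² + (3.9−8)² = 44.05.
The Normal likelihood contributes (σ²)^(−n/2) exp(−SS/(2σ²)), so the posterior is Inverse-Gamma(α + n/2, β + SS/2) = Inverse-Gamma(7.5, 32.125).
The mode of Inverse-Gamma(a, b) is b/(a+1) = 32.125/8.5 ≈ 3.779.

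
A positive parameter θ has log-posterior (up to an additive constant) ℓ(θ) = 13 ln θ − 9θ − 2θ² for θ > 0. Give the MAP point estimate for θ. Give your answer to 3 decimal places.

θ̂_MAP = 1.000

ℓ'(θ) = 13/θ − 9 − 4θ. Setting this to zero and multiplying by θ: 4θ² + 9θ − 13 = 0.
θ = (−9 + √(9² + 4·4·13)) / (2·4) = (−9 + √289) / 8 = (−9 + 17)/8 = 1.
ℓ''(θ) = −13/θ² − 4 < 0, confirming a maximum.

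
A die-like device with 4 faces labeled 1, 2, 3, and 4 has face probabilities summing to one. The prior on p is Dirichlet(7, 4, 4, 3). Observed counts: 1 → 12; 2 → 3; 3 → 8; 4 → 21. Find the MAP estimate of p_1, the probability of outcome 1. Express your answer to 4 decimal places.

The posterior is Dirichlet(αᵢ + nᵢ) = Dirichlet(19, 7, 12, 24).
For a Dirichlet(a₁,…,a_K) with all aᵢ > 1, the mode has j-th component (aⱼ − 1)/(Σaᵢ − K).
Here Σaᵢ = 62 and K = 4, so p_1 = (19 − 1)/(62 − 4) = 18/58 ≈ 0.3103.

MAP estimate: 0.3103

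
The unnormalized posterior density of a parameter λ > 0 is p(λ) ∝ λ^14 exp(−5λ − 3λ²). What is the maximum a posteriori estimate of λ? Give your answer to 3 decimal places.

λ̂_MAP = 1.167

ℓ'(λ) = 14/λ − 5 − 6λ. Setting this to zero and multiplying by λ: 6λ² + 5λ − 14 = 0.
λ = (−5 + √(5² + 4·6·14)) / (2·6) = (−5 + √361) / 12 = (−5 + 19)/12 = 7/6.
ℓ''(λ) = −14/λ² − 6 < 0, confirming a maximum.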